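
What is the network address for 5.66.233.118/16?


IP:   00000101.01000010.11101001.01110110
Mask: 11111111.11111111.00000000.00000000
AND operation:
Net:  00000101.01000010.00000000.00000000
Network: 5.66.0.0/16


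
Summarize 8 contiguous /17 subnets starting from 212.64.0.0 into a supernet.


Original prefix: /17
Number of subnets: 8 = 2^3
New prefix = 17 - 3 = 14
Supernet: 212.64.0.0/14


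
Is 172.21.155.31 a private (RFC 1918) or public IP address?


RFC 1918 private ranges:
  10.0.0.0/8 (10.0.0.0 - 10.255.255.255)
  172.16.0.0/12 (172.16.0.0 - 172.31.255.255)
  192.168.0.0/16 (192.168.0.0 - 192.168.255.255)
Private (in 172.16.0.0/12)


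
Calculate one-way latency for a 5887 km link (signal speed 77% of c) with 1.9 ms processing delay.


Speed = 0.77 * 3e5 km/s = 231000 km/s
Propagation delay = 5887 / 231000 = 0.0255 s = 25.4848 ms
Processing delay = 1.9 ms
Total one-way latency = 27.3848 ms


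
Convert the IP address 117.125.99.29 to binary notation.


117 = 01110101
125 = 01111101
99 = 01100011
29 = 00011101
Binary: 01110101.01111101.01100011.00011101


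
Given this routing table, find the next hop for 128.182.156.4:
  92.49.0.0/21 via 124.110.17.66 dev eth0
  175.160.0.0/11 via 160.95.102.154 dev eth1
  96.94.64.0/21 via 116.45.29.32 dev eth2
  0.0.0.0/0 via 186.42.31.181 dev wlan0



Longest prefix match for 128.182.156.4:
  /21 92.49.0.0: no
  /11 175.160.0.0: no
  /21 96.94.64.0: no
  /0 0.0.0.0: MATCH
Selected: next-hop 186.42.31.181 via wlan0 (matched /0)


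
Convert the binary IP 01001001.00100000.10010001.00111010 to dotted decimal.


01001001 = 73
00100000 = 32
10010001 = 145
00111010 = 58
IP: 73.32.145.58


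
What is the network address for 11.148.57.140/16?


IP:   00001011.10010100.00111001.10001100
Mask: 11111111.11111111.00000000.00000000
AND operation:
Net:  00001011.10010100.00000000.00000000
Network: 11.148.0.0/16


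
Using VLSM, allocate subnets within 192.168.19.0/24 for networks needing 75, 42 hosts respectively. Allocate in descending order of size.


75 hosts -> /25 (126 usable): 192.168.19.0/25
42 hosts -> /26 (62 usable): 192.168.19.128/26
Allocation: 192.168.19.0/25 (75 hosts, 126 usable); 192.168.19.128/26 (42 hosts, 62 usable)


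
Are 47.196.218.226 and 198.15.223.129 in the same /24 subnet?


Mask: 255.255.255.0
47.196.218.226 AND mask = 47.196.218.0
198.15.223.129 AND mask = 198.15.223.0
No, different subnets (47.196.218.0 vs 198.15.223.0)


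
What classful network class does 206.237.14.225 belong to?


First octet: 206
Binary: 11001110
110xxxxx -> Class C (192-223)
Class C, default mask 255.255.255.0 (/24)


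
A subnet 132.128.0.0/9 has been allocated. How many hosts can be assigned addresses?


Host bits = 32 - 9 = 23
Total addresses = 2^23 = 8388608
Usable = total - 2 (network and broadcast)
Usable hosts: 8388606


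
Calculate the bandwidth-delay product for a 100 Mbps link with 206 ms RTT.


BDP = bandwidth * RTT
= 100 Mbps * 206 ms
= 100 * 1e6 * 206 / 1000 bits
= 20600000 bits
= 2575000 bytes
= 2514.6484 KB
BDP = 20600000 bits (2575000 bytes)


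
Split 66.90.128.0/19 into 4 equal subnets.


New prefix = 19 + 2 = 21
Each subnet has 2048 addresses
  66.90.128.0/21
  66.90.136.0/21
  66.90.144.0/21
  66.90.152.0/21
Subnets: 66.90.128.0/21, 66.90.136.0/21, 66.90.144.0/21, 66.90.152.0/21


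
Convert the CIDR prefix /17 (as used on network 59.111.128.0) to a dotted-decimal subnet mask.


/17 means 17 network bits, 15 host bits
Binary: 11111111111111111000000000000000
Mask: 255.255.128.0


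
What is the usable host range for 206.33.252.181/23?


Network: 206.33.252.0
Broadcast: 206.33.253.255
First usable = network + 1
Last usable = broadcast - 1
Range: 206.33.252.1 to 206.33.253.254


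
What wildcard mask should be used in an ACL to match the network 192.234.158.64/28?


Subnet mask: 255.255.255.240
Wildcard = 255.255.255.255 - subnet mask
255 - 255 = 0
255 - 255 = 0
255 - 255 = 0
255 - 240 = 15
Wildcard: 0.0.0.15


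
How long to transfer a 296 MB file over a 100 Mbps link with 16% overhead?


Effective throughput = 100 * (1 - 16/100) = 84 Mbps
File size in Mb = 296 * 8 = 2368 Mb
Time = 2368 / 84
Time = 28.1905 seconds


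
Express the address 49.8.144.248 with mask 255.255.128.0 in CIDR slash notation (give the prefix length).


Binary: 11111111.11111111.10000000.00000000
Count leading 1s
Prefix: /17


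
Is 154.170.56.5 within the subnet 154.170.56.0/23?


Subnet network: 154.170.56.0
Test IP AND mask: 154.170.56.0
Yes, 154.170.56.5 is in 154.170.56.0/23


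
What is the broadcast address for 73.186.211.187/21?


Network: 73.186.208.0/21
Host bits = 11
Set all host bits to 1:
Broadcast: 73.186.215.255


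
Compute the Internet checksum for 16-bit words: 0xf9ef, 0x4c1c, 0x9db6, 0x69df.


Sum all words (with carry folding):
+ 0xf9ef = 0xf9ef
+ 0x4c1c = 0x460c
+ 0x9db6 = 0xe3c2
+ 0x69df = 0x4da2
One's complement: ~0x4da2
Checksum = 0xb25d


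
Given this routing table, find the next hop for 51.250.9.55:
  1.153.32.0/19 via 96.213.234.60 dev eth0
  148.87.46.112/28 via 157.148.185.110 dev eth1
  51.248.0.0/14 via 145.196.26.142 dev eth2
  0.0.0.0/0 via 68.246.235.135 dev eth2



Longest prefix match for 51.250.9.55:
  /19 1.153.32.0: no
  /28 148.87.46.112: no
  /14 51.248.0.0: MATCH
  /0 0.0.0.0: MATCH
Selected: next-hop 145.196.26.142 via eth2 (matched /14)


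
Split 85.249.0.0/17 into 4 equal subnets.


New prefix = 17 + 2 = 19
Each subnet has 8192 addresses
  85.249.0.0/19
  85.249.32.0/19
  85.249.64.0/19
  85.249.96.0/19
Subnets: 85.249.0.0/19, 85.249.32.0/19, 85.249.64.0/19, 85.249.96.0/19


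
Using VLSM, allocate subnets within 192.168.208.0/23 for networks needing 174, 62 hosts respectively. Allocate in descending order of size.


174 hosts -> /24 (254 usable): 192.168.208.0/24
62 hosts -> /26 (62 usable): 192.168.209.0/26
Allocation: 192.168.208.0/24 (174 hosts, 254 usable); 192.168.209.0/26 (62 hosts, 62 usable)


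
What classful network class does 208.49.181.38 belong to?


First octet: 208
Binary: 11010000
110xxxxx -> Class C (192-223)
Class C, default mask 255.255.255.0 (/24)


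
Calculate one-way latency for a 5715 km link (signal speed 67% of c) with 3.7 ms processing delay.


Speed = 0.67 * 3e5 km/s = 201000 km/s
Propagation delay = 5715 / 201000 = 0.0284 s = 28.4328 ms
Processing delay = 3.7 ms
Total one-way latency = 32.1328 ms


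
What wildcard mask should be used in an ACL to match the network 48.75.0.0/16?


Subnet mask: 255.255.0.0
Wildcard = 255.255.255.255 - subnet mask
255 - 255 = 0
255 - 255 = 0
255 - 0 = 255
255 - 0 = 255
Wildcard: 0.0.255.255


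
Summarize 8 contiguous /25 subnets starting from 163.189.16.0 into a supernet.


Original prefix: /25
Number of subnets: 8 = 2^3
New prefix = 25 - 3 = 22
Supernet: 163.189.16.0/22


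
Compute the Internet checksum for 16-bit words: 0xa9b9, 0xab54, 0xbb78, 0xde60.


Sum all words (with carry folding):
+ 0xa9b9 = 0xa9b9
+ 0xab54 = 0x550e
+ 0xbb78 = 0x1087
+ 0xde60 = 0xeee7
One's complement: ~0xeee7
Checksum = 0x1118


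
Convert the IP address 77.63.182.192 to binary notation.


77 = 01001101
63 = 00111111
182 = 10110110
192 = 11000000
Binary: 01001101.00111111.10110110.11000000


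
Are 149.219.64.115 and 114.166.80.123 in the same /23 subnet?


Mask: 255.255.254.0
149.219.64.115 AND mask = 149.219.64.0
114.166.80.123 AND mask = 114.166.80.0
No, different subnets (149.219.64.0 vs 114.166.80.0)


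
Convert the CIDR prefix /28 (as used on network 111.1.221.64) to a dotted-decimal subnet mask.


/28 means 28 network bits, 4 host bits
Binary: 11111111111111111111111111110000
Mask: 255.255.255.240


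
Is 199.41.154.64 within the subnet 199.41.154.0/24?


Subnet network: 199.41.154.0
Test IP AND mask: 199.41.154.0
Yes, 199.41.154.64 is in 199.41.154.0/24


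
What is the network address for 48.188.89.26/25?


IP:   00110000.10111100.01011001.00011010
Mask: 11111111.11111111.11111111.10000000
AND operation:
Net:  00110000.10111100.01011001.00000000
Network: 48.188.89.0/25


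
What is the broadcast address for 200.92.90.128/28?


Network: 200.92.90.128/28
Host bits = 4
Set all host bits to 1:
Broadcast: 200.92.90.143


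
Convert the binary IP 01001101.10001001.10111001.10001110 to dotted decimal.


01001101 = 77
10001001 = 137
10111001 = 185
10001110 = 142
IP: 77.137.185.142


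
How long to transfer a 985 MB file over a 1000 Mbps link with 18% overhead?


Effective throughput = 1000 * (1 - 18/100) = 820.0 Mbps
File size in Mb = 985 * 8 = 7880 Mb
Time = 7880 / 820.0
Time = 9.6098 seconds


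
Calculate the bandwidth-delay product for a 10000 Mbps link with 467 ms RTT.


BDP = bandwidth * RTT
= 10000 Mbps * 467 ms
= 10000 * 1e6 * 467 / 1000 bits
= 4670000000 bits
= 583750000 bytes
= 570068.3594 KB
BDP = 4670000000 bits (583750000 bytes)


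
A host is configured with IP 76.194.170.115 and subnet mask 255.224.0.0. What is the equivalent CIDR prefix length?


Binary: 11111111.11100000.00000000.00000000
Count leading 1s
Prefix: /11


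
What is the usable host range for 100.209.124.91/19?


Network: 100.209.96.0
Broadcast: 100.209.127.255
First usable = network + 1
Last usable = broadcast - 1
Range: 100.209.96.1 to 100.209.127.254


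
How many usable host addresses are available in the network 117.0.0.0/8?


Host bits = 32 - 8 = 24
Total addresses = 2^24 = 16777216
Usable = total - 2 (network and broadcast)
Usable hosts: 16777214


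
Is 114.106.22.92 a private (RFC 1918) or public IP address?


RFC 1918 private ranges:
  10.0.0.0/8 (10.0.0.0 - 10.255.255.255)
  172.16.0.0/12 (172.16.0.0 - 172.31.255.255)
  192.168.0.0/16 (192.168.0.0 - 192.168.255.255)
Public (not in any RFC 1918 range)


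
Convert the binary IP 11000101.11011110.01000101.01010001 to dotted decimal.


11000101 = 197
11011110 = 222
01000101 = 69
01010001 = 81
IP: 197.222.69.81


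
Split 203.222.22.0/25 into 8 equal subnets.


New prefix = 25 + 3 = 28
Each subnet has 16 addresses
  203.222.22.0/28
  203.222.22.16/28
  203.222.22.32/28
  203.222.22.48/28
  203.222.22.64/28
  203.222.22.80/28
  203.222.22.96/28
  203.222.22.112/28
Subnets: 203.222.22.0/28, 203.222.22.16/28, 203.222.22.32/28, 203.222.22.48/28, 203.222.22.64/28, 203.222.22.80/28, 203.222.22.96/28, 203.222.22.112/28


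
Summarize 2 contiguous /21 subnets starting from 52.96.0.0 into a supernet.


Original prefix: /21
Number of subnets: 2 = 2^1
New prefix = 21 - 1 = 20
Supernet: 52.96.0.0/20


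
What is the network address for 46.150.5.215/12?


IP:   00101110.10010110.00000101.11010111
Mask: 11111111.11110000.00000000.00000000
AND operation:
Net:  00101110.10010000.00000000.00000000
Network: 46.144.0.0/12


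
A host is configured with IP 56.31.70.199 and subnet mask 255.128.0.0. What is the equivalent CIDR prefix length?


Binary: 11111111.10000000.00000000.00000000
Count leading 1s
Prefix: /9


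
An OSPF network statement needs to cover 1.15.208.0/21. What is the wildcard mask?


Subnet mask: 255.255.248.0
Wildcard = 255.255.255.255 - subnet mask
255 - 255 = 0
255 - 255 = 0
255 - 248 = 7
255 - 0 = 255
Wildcard: 0.0.7.255


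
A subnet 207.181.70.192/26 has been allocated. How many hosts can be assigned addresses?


Host bits = 32 - 26 = 6
Total addresses = 2^6 = 64
Usable = total - 2 (network and broadcast)
Usable hosts: 62


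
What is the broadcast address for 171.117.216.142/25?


Network: 171.117.216.128/25
Host bits = 7
Set all host bits to 1:
Broadcast: 171.117.216.255


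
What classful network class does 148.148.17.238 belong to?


First octet: 148
Binary: 10010100
10xxxxxx -> Class B (128-191)
Class B, default mask 255.255.0.0 (/16)


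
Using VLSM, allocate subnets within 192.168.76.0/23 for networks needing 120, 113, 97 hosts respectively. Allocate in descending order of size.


120 hosts -> /25 (126 usable): 192.168.76.0/25
113 hosts -> /25 (126 usable): 192.168.76.128/25
97 hosts -> /25 (126 usable): 192.168.77.0/25
Allocation: 192.168.76.0/25 (120 hosts, 126 usable); 192.168.76.128/25 (113 hosts, 126 usable); 192.168.77.0/25 (97 hosts, 126 usable)


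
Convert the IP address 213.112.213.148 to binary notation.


213 = 11010101
112 = 01110000
213 = 11010101
148 = 10010100
Binary: 11010101.01110000.11010101.10010100


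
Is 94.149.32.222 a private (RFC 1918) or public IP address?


RFC 1918 private ranges:
  10.0.0.0/8 (10.0.0.0 - 10.255.255.255)
  172.16.0.0/12 (172.16.0.0 - 172.31.255.255)
  192.168.0.0/16 (192.168.0.0 - 192.168.255.255)
Public (not in any RFC 1918 range)


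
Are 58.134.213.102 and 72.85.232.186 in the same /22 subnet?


Mask: 255.255.252.0
58.134.213.102 AND mask = 58.134.212.0
72.85.232.186 AND mask = 72.85.232.0
No, different subnets (58.134.212.0 vs 72.85.232.0)


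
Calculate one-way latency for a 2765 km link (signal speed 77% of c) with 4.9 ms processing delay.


Speed = 0.77 * 3e5 km/s = 231000 km/s
Propagation delay = 2765 / 231000 = 0.012 s = 11.9697 ms
Processing delay = 4.9 ms
Total one-way latency = 16.8697 ms


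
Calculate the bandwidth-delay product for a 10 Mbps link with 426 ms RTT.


BDP = bandwidth * RTT
= 10 Mbps * 426 ms
= 10 * 1e6 * 426 / 1000 bits
= 4260000 bits
= 532500 bytes
= 520.0195 KB
BDP = 4260000 bits (532500 bytes)


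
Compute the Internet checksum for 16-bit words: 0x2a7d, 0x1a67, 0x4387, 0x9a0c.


Sum all words (with carry folding):
+ 0x2a7d = 0x2a7d
+ 0x1a67 = 0x44e4
+ 0x4387 = 0x886b
+ 0x9a0c = 0x2278
One's complement: ~0x2278
Checksum = 0xdd87


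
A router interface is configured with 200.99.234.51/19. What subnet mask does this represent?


/19 means 19 network bits, 13 host bits
Binary: 11111111111111111110000000000000
Mask: 255.255.224.0


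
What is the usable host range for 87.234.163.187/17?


Network: 87.234.128.0
Broadcast: 87.234.255.255
First usable = network + 1
Last usable = broadcast - 1
Range: 87.234.128.1 to 87.234.255.254


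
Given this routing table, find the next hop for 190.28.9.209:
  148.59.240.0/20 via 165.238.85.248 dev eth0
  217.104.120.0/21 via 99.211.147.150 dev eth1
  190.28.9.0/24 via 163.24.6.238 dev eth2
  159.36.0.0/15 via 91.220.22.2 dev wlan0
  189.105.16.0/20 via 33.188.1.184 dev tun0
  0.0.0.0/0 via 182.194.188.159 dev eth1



Longest prefix match for 190.28.9.209:
  /20 148.59.240.0: no
  /21 217.104.120.0: no
  /24 190.28.9.0: MATCH
  /15 159.36.0.0: no
  /20 189.105.16.0: no
  /0 0.0.0.0: MATCH
Selected: next-hop 163.24.6.238 via eth2 (matched /24)


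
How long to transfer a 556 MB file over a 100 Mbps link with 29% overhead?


Effective throughput = 100 * (1 - 29/100) = 71 Mbps
File size in Mb = 556 * 8 = 4448 Mb
Time = 4448 / 71
Time = 62.6479 seconds


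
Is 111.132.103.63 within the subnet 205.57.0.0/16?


Subnet network: 205.57.0.0
Test IP AND mask: 111.132.0.0
No, 111.132.103.63 is not in 205.57.0.0/16


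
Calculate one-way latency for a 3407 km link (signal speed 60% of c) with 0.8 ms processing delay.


Speed = 0.6 * 3e5 km/s = 180000 km/s
Propagation delay = 3407 / 180000 = 0.0189 s = 18.9278 ms
Processing delay = 0.8 ms
Total one-way latency = 19.7278 ms


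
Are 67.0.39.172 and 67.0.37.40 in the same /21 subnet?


Mask: 255.255.248.0
67.0.39.172 AND mask = 67.0.32.0
67.0.37.40 AND mask = 67.0.32.0
Yes, same subnet (67.0.32.0)


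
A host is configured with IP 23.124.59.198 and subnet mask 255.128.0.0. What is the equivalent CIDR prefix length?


Binary: 11111111.10000000.00000000.00000000
Count leading 1s
Prefix: /9


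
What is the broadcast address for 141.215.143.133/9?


Network: 141.128.0.0/9
Host bits = 23
Set all host bits to 1:
Broadcast: 141.255.255.255


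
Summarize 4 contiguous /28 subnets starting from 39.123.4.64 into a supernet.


Original prefix: /28
Number of subnets: 4 = 2^2
New prefix = 28 - 2 = 26
Supernet: 39.123.4.64/26


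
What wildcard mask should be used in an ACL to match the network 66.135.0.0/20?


Subnet mask: 255.255.240.0
Wildcard = 255.255.255.255 - subnet mask
255 - 255 = 0
255 - 255 = 0
255 - 240 = 15
255 - 0 = 255
Wildcard: 0.0.15.255


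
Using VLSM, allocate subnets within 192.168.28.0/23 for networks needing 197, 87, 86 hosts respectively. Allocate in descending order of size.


197 hosts -> /24 (254 usable): 192.168.28.0/24
87 hosts -> /25 (126 usable): 192.168.29.0/25
86 hosts -> /25 (126 usable): 192.168.29.128/25
Allocation: 192.168.28.0/24 (197 hosts, 254 usable); 192.168.29.0/25 (87 hosts, 126 usable); 192.168.29.128/25 (86 hosts, 126 usable)


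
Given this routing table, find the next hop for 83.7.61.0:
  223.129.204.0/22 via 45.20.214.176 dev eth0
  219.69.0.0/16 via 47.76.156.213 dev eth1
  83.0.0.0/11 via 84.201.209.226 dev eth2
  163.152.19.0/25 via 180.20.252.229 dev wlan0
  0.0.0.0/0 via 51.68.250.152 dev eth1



Longest prefix match for 83.7.61.0:
  /22 223.129.204.0: no
  /16 219.69.0.0: no
  /11 83.0.0.0: MATCH
  /25 163.152.19.0: no
  /0 0.0.0.0: MATCH
Selected: next-hop 84.201.209.226 via eth2 (matched /11)


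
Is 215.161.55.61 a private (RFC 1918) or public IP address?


RFC 1918 private ranges:
  10.0.0.0/8 (10.0.0.0 - 10.255.255.255)
  172.16.0.0/12 (172.16.0.0 - 172.31.255.255)
  192.168.0.0/16 (192.168.0.0 - 192.168.255.255)
Public (not in any RFC 1918 range)


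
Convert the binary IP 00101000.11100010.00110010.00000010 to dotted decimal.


00101000 = 40
11100010 = 226
00110010 = 50
00000010 = 2
IP: 40.226.50.2


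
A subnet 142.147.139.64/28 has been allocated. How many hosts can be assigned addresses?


Host bits = 32 - 28 = 4
Total addresses = 2^4 = 16
Usable = total - 2 (network and broadcast)
Usable hosts: 14


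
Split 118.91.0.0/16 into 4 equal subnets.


New prefix = 16 + 2 = 18
Each subnet has 16384 addresses
  118.91.0.0/18
  118.91.64.0/18
  118.91.128.0/18
  118.91.192.0/18
Subnets: 118.91.0.0/18, 118.91.64.0/18, 118.91.128.0/18, 118.91.192.0/18


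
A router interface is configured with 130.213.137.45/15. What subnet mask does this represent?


/15 means 15 network bits, 17 host bits
Binary: 11111111111111100000000000000000
Mask: 255.254.0.0


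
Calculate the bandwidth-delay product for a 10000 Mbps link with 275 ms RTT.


BDP = bandwidth * RTT
= 10000 Mbps * 275 ms
= 10000 * 1e6 * 275 / 1000 bits
= 2750000000 bits
= 343750000 bytes
= 335693.3594 KB
BDP = 2750000000 bits (343750000 bytes)


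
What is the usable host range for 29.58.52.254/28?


Network: 29.58.52.240
Broadcast: 29.58.52.255
First usable = network + 1
Last usable = broadcast - 1
Range: 29.58.52.241 to 29.58.52.254


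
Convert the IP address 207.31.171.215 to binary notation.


207 = 11001111
31 = 00011111
171 = 10101011
215 = 11010111
Binary: 11001111.00011111.10101011.11010111


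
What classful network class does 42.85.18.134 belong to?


First octet: 42
Binary: 00101010
0xxxxxxx -> Class A (1-126)
Class A, default mask 255.0.0.0 (/8)


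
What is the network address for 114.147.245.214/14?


IP:   01110010.10010011.11110101.11010110
Mask: 11111111.11111100.00000000.00000000
AND operation:
Net:  01110010.10010000.00000000.00000000
Network: 114.144.0.0/14


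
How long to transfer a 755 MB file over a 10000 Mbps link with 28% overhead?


Effective throughput = 10000 * (1 - 28/100) = 7200 Mbps
File size in Mb = 755 * 8 = 6040 Mb
Time = 6040 / 7200
Time = 0.8389 seconds


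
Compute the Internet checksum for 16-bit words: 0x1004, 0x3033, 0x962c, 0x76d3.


Sum all words (with carry folding):
+ 0x1004 = 0x1004
+ 0x3033 = 0x4037
+ 0x962c = 0xd663
+ 0x76d3 = 0x4d37
One's complement: ~0x4d37
Checksum = 0xb2c8


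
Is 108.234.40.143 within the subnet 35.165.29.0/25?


Subnet network: 35.165.29.0
Test IP AND mask: 108.234.40.128
No, 108.234.40.143 is not in 35.165.29.0/25


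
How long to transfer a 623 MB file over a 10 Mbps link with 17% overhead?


Effective throughput = 10 * (1 - 17/100) = 8.3 Mbps
File size in Mb = 623 * 8 = 4984 Mb
Time = 4984 / 8.3
Time = 600.4819 seconds


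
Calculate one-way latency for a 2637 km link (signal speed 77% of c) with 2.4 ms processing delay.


Speed = 0.77 * 3e5 km/s = 231000 km/s
Propagation delay = 2637 / 231000 = 0.0114 s = 11.4156 ms
Processing delay = 2.4 ms
Total one-way latency = 13.8156 ms


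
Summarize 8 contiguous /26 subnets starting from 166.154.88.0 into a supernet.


Original prefix: /26
Number of subnets: 8 = 2^3
New prefix = 26 - 3 = 23
Supernet: 166.154.88.0/23


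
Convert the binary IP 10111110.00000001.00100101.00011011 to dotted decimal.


10111110 = 190
00000001 = 1
00100101 = 37
00011011 = 27
IP: 190.1.37.27


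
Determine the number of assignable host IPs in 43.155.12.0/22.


Host bits = 32 - 22 = 10
Total addresses = 2^10 = 1024
Usable = total - 2 (network and broadcast)
Usable hosts: 1022


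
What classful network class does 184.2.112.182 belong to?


First octet: 184
Binary: 10111000
10xxxxxx -> Class B (128-191)
Class B, default mask 255.255.0.0 (/16)


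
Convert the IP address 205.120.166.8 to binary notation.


205 = 11001101
120 = 01111000
166 = 10100110
8 = 00001000
Binary: 11001101.01111000.10100110.00001000


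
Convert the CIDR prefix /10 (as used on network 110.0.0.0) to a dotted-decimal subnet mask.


/10 means 10 network bits, 22 host bits
Binary: 11111111110000000000000000000000
Mask: 255.192.0.0


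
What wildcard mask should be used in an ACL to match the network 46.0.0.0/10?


Subnet mask: 255.192.0.0
Wildcard = 255.255.255.255 - subnet mask
255 - 255 = 0
255 - 192 = 63
255 - 0 = 255
255 - 0 = 255
Wildcard: 0.63.255.255


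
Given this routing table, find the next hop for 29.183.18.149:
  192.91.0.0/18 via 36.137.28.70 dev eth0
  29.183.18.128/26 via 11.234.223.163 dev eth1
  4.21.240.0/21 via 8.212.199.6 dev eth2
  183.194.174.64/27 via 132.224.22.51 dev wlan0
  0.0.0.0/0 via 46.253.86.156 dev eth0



Longest prefix match for 29.183.18.149:
  /18 192.91.0.0: no
  /26 29.183.18.128: MATCH
  /21 4.21.240.0: no
  /27 183.194.174.64: no
  /0 0.0.0.0: MATCH
Selected: next-hop 11.234.223.163 via eth1 (matched /26)


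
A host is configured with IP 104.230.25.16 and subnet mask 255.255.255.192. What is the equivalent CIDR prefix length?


Binary: 11111111.11111111.11111111.11000000
Count leading 1s
Prefix: /26


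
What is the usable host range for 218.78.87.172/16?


Network: 218.78.0.0
Broadcast: 218.78.255.255
First usable = network + 1
Last usable = broadcast - 1
Range: 218.78.0.1 to 218.78.255.254


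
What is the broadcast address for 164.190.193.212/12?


Network: 164.176.0.0/12
Host bits = 20
Set all host bits to 1:
Broadcast: 164.191.255.255


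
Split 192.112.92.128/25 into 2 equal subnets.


New prefix = 25 + 1 = 26
Each subnet has 64 addresses
  192.112.92.128/26
  192.112.92.192/26
Subnets: 192.112.92.128/26, 192.112.92.192/26


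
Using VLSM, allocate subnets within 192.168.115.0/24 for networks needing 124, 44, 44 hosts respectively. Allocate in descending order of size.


124 hosts -> /25 (126 usable): 192.168.115.0/25
44 hosts -> /26 (62 usable): 192.168.115.128/26
44 hosts -> /26 (62 usable): 192.168.115.192/26
Allocation: 192.168.115.0/25 (124 hosts, 126 usable); 192.168.115.128/26 (44 hosts, 62 usable); 192.168.115.192/26 (44 hosts, 62 usable)


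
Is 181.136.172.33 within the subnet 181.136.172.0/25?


Subnet network: 181.136.172.0
Test IP AND mask: 181.136.172.0
Yes, 181.136.172.33 is in 181.136.172.0/25


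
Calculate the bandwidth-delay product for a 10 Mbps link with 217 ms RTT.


BDP = bandwidth * RTT
= 10 Mbps * 217 ms
= 10 * 1e6 * 217 / 1000 bits
= 2170000 bits
= 271250 bytes
= 264.8926 KB
BDP = 2170000 bits (271250 bytes)


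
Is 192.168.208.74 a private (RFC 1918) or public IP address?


RFC 1918 private ranges:
  10.0.0.0/8 (10.0.0.0 - 10.255.255.255)
  172.16.0.0/12 (172.16.0.0 - 172.31.255.255)
  192.168.0.0/16 (192.168.0.0 - 192.168.255.255)
Private (in 192.168.0.0/16)


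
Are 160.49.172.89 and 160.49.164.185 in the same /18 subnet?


Mask: 255.255.192.0
160.49.172.89 AND mask = 160.49.128.0
160.49.164.185 AND mask = 160.49.128.0
Yes, same subnet (160.49.128.0)


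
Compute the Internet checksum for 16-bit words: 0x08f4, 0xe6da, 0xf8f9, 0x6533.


Sum all words (with carry folding):
+ 0x08f4 = 0x08f4
+ 0xe6da = 0xefce
+ 0xf8f9 = 0xe8c8
+ 0x6533 = 0x4dfc
One's complement: ~0x4dfc
Checksum = 0xb203


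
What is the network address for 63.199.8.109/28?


IP:   00111111.11000111.00001000.01101101
Mask: 11111111.11111111.11111111.11110000
AND operation:
Net:  00111111.11000111.00001000.01100000
Network: 63.199.8.96/28


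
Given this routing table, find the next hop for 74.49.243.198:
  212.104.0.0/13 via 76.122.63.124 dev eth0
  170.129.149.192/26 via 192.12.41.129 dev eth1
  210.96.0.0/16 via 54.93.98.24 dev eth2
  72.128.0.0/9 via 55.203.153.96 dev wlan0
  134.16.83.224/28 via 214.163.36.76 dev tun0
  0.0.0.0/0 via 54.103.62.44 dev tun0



Longest prefix match for 74.49.243.198:
  /13 212.104.0.0: no
  /26 170.129.149.192: no
  /16 210.96.0.0: no
  /9 72.128.0.0: no
  /28 134.16.83.224: no
  /0 0.0.0.0: MATCH
Selected: next-hop 54.103.62.44 via tun0 (matched /0)


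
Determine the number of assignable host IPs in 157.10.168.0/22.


Host bits = 32 - 22 = 10
Total addresses = 2^10 = 1024
Usable = total - 2 (network and broadcast)
Usable hosts: 1022


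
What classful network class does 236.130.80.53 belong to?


First octet: 236
Binary: 11101100
1110xxxx -> Class D (224-239)
Class D (multicast), default mask N/A


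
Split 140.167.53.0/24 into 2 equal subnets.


New prefix = 24 + 1 = 25
Each subnet has 128 addresses
  140.167.53.0/25
  140.167.53.128/25
Subnets: 140.167.53.0/25, 140.167.53.128/25


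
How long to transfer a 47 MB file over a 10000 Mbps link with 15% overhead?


Effective throughput = 10000 * (1 - 15/100) = 8500 Mbps
File size in Mb = 47 * 8 = 376 Mb
Time = 376 / 8500
Time = 0.0442 seconds


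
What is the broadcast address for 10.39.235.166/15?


Network: 10.38.0.0/15
Host bits = 17
Set all host bits to 1:
Broadcast: 10.39.255.255


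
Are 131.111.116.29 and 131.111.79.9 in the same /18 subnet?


Mask: 255.255.192.0
131.111.116.29 AND mask = 131.111.64.0
131.111.79.9 AND mask = 131.111.64.0
Yes, same subnet (131.111.64.0)


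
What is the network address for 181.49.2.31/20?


IP:   10110101.00110001.00000010.00011111
Mask: 11111111.11111111.11110000.00000000
AND operation:
Net:  10110101.00110001.00000000.00000000
Network: 181.49.0.0/20


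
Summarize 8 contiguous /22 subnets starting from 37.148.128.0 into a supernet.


Original prefix: /22
Number of subnets: 8 = 2^3
New prefix = 22 - 3 = 19
Supernet: 37.148.128.0/19


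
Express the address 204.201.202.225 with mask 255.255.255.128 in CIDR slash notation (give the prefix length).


Binary: 11111111.11111111.11111111.10000000
Count leading 1s
Prefix: /25


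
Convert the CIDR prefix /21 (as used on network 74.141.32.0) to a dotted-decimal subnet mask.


/21 means 21 network bits, 11 host bits
Binary: 11111111111111111111100000000000
Mask: 255.255.248.0


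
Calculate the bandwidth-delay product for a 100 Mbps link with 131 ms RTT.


BDP = bandwidth * RTT
= 100 Mbps * 131 ms
= 100 * 1e6 * 131 / 1000 bits
= 13100000 bits
= 1637500 bytes
= 1599.1211 KB
BDP = 13100000 bits (1637500 bytes)


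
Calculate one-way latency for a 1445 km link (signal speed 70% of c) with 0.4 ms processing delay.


Speed = 0.7 * 3e5 km/s = 210000 km/s
Propagation delay = 1445 / 210000 = 0.0069 s = 6.881 ms
Processing delay = 0.4 ms
Total one-way latency = 7.281 ms


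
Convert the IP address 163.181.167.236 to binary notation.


163 = 10100011
181 = 10110101
167 = 10100111
236 = 11101100
Binary: 10100011.10110101.10100111.11101100


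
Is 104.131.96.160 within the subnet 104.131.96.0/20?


Subnet network: 104.131.96.0
Test IP AND mask: 104.131.96.0
Yes, 104.131.96.160 is in 104.131.96.0/20


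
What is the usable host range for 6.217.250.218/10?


Network: 6.192.0.0
Broadcast: 6.255.255.255
First usable = network + 1
Last usable = broadcast - 1
Range: 6.192.0.1 to 6.255.255.254


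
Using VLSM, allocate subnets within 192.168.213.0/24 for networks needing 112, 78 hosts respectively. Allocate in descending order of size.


112 hosts -> /25 (126 usable): 192.168.213.0/25
78 hosts -> /25 (126 usable): 192.168.213.128/25
Allocation: 192.168.213.0/25 (112 hosts, 126 usable); 192.168.213.128/25 (78 hosts, 126 usable)


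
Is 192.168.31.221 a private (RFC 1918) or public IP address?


RFC 1918 private ranges:
  10.0.0.0/8 (10.0.0.0 - 10.255.255.255)
  172.16.0.0/12 (172.16.0.0 - 172.31.255.255)
  192.168.0.0/16 (192.168.0.0 - 192.168.255.255)
Private (in 192.168.0.0/16)


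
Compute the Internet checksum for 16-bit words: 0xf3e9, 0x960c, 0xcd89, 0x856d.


Sum all words (with carry folding):
+ 0xf3e9 = 0xf3e9
+ 0x960c = 0x89f6
+ 0xcd89 = 0x5780
+ 0x856d = 0xdced
One's complement: ~0xdced
Checksum = 0x2312


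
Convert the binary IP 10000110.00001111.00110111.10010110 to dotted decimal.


10000110 = 134
00001111 = 15
00110111 = 55
10010110 = 150
IP: 134.15.55.150


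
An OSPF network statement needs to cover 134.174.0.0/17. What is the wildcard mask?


Subnet mask: 255.255.128.0
Wildcard = 255.255.255.255 - subnet mask
255 - 255 = 0
255 - 255 = 0
255 - 128 = 127
255 - 0 = 255
Wildcard: 0.0.127.255


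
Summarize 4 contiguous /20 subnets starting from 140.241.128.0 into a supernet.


Original prefix: /20
Number of subnets: 4 = 2^2
New prefix = 20 - 2 = 18
Supernet: 140.241.128.0/18


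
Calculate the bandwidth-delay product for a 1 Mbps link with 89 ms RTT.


BDP = bandwidth * RTT
= 1 Mbps * 89 ms
= 1 * 1e6 * 89 / 1000 bits
= 89000 bits
= 11125 bytes
= 10.8643 KB
BDP = 89000 bits (11125 bytes)


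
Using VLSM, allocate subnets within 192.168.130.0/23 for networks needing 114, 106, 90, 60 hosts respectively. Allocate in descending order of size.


114 hosts -> /25 (126 usable): 192.168.130.0/25
106 hosts -> /25 (126 usable): 192.168.130.128/25
90 hosts -> /25 (126 usable): 192.168.131.0/25
60 hosts -> /26 (62 usable): 192.168.131.128/26
Allocation: 192.168.130.0/25 (114 hosts, 126 usable); 192.168.130.128/25 (106 hosts, 126 usable); 192.168.131.0/25 (90 hosts, 126 usable); 192.168.131.128/26 (60 hosts, 62 usable)


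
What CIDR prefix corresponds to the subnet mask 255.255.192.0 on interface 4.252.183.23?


Binary: 11111111.11111111.11000000.00000000
Count leading 1s
Prefix: /18


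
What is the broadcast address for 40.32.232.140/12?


Network: 40.32.0.0/12
Host bits = 20
Set all host bits to 1:
Broadcast: 40.47.255.255


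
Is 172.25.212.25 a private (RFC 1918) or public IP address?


RFC 1918 private ranges:
  10.0.0.0/8 (10.0.0.0 - 10.255.255.255)
  172.16.0.0/12 (172.16.0.0 - 172.31.255.255)
  192.168.0.0/16 (192.168.0.0 - 192.168.255.255)
Private (in 172.16.0.0/12)


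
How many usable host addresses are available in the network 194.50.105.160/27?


Host bits = 32 - 27 = 5
Total addresses = 2^5 = 32
Usable = total - 2 (network and broadcast)
Usable hosts: 30


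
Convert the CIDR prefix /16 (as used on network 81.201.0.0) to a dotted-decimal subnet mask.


/16 means 16 network bits, 16 host bits
Binary: 11111111111111110000000000000000
Mask: 255.255.0.0


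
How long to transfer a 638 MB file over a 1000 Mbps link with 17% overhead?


Effective throughput = 1000 * (1 - 17/100) = 830 Mbps
File size in Mb = 638 * 8 = 5104 Mb
Time = 5104 / 830
Time = 6.1494 seconds


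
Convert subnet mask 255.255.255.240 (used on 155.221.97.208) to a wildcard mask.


Subnet mask: 255.255.255.240
Wildcard = 255.255.255.255 - subnet mask
255 - 255 = 0
255 - 255 = 0
255 - 255 = 0
255 - 240 = 15
Wildcard: 0.0.0.15


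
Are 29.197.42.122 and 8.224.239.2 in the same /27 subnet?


Mask: 255.255.255.224
29.197.42.122 AND mask = 29.197.42.96
8.224.239.2 AND mask = 8.224.239.0
No, different subnets (29.197.42.96 vs 8.224.239.0)


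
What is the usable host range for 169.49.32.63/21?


Network: 169.49.32.0
Broadcast: 169.49.39.255
First usable = network + 1
Last usable = broadcast - 1
Range: 169.49.32.1 to 169.49.39.254


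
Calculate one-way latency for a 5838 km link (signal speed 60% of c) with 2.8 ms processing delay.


Speed = 0.6 * 3e5 km/s = 180000 km/s
Propagation delay = 5838 / 180000 = 0.0324 s = 32.4333 ms
Processing delay = 2.8 ms
Total one-way latency = 35.2333 ms


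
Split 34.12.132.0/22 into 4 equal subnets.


New prefix = 22 + 2 = 24
Each subnet has 256 addresses
  34.12.132.0/24
  34.12.133.0/24
  34.12.134.0/24
  34.12.135.0/24
Subnets: 34.12.132.0/24, 34.12.133.0/24, 34.12.134.0/24, 34.12.135.0/24


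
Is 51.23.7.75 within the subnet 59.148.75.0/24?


Subnet network: 59.148.75.0
Test IP AND mask: 51.23.7.0
No, 51.23.7.75 is not in 59.148.75.0/24


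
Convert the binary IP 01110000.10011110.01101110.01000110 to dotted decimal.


01110000 = 112
10011110 = 158
01101110 = 110
01000110 = 70
IP: 112.158.110.70


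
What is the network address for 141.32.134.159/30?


IP:   10001101.00100000.10000110.10011111
Mask: 11111111.11111111.11111111.11111100
AND operation:
Net:  10001101.00100000.10000110.10011100
Network: 141.32.134.156/30


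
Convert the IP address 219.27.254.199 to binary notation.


219 = 11011011
27 = 00011011
254 = 11111110
199 = 11000111
Binary: 11011011.00011011.11111110.11000111


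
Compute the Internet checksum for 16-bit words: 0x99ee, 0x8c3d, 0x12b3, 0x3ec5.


Sum all words (with carry folding):
+ 0x99ee = 0x99ee
+ 0x8c3d = 0x262c
+ 0x12b3 = 0x38df
+ 0x3ec5 = 0x77a4
One's complement: ~0x77a4
Checksum = 0x885b


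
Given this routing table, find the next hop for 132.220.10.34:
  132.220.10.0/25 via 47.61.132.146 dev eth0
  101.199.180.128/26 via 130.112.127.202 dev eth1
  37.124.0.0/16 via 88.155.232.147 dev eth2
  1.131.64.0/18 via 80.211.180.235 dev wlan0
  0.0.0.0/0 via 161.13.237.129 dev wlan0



Longest prefix match for 132.220.10.34:
  /25 132.220.10.0: MATCH
  /26 101.199.180.128: no
  /16 37.124.0.0: no
  /18 1.131.64.0: no
  /0 0.0.0.0: MATCH
Selected: next-hop 47.61.132.146 via eth0 (matched /25)


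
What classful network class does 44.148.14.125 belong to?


First octet: 44
Binary: 00101100
0xxxxxxx -> Class A (1-126)
Class A, default mask 255.0.0.0 (/8)


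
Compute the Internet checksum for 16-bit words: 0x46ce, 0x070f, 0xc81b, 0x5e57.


Sum all words (with carry folding):
+ 0x46ce = 0x46ce
+ 0x070f = 0x4ddd
+ 0xc81b = 0x15f9
+ 0x5e57 = 0x7450
One's complement: ~0x7450
Checksum = 0x8baf


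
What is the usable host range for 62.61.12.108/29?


Network: 62.61.12.104
Broadcast: 62.61.12.111
First usable = network + 1
Last usable = broadcast - 1
Range: 62.61.12.105 to 62.61.12.110


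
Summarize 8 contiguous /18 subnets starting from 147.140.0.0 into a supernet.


Original prefix: /18
Number of subnets: 8 = 2^3
New prefix = 18 - 3 = 15
Supernet: 147.140.0.0/15


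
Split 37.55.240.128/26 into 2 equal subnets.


New prefix = 26 + 1 = 27
Each subnet has 32 addresses
  37.55.240.128/27
  37.55.240.160/27
Subnets: 37.55.240.128/27, 37.55.240.160/27


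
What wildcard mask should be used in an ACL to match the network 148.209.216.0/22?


Subnet mask: 255.255.252.0
Wildcard = 255.255.255.255 - subnet mask
255 - 255 = 0
255 - 255 = 0
255 - 252 = 3
255 - 0 = 255
Wildcard: 0.0.3.255


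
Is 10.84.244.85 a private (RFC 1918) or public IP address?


RFC 1918 private ranges:
  10.0.0.0/8 (10.0.0.0 - 10.255.255.255)
  172.16.0.0/12 (172.16.0.0 - 172.31.255.255)
  192.168.0.0/16 (192.168.0.0 - 192.168.255.255)
Private (in 10.0.0.0/8)


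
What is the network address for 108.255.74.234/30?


IP:   01101100.11111111.01001010.11101010
Mask: 11111111.11111111.11111111.11111100
AND operation:
Net:  01101100.11111111.01001010.11101000
Network: 108.255.74.232/30


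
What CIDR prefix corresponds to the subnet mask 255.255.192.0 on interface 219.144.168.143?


Binary: 11111111.11111111.11000000.00000000
Count leading 1s
Prefix: /18


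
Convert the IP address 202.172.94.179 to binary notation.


202 = 11001010
172 = 10101100
94 = 01011110
179 = 10110011
Binary: 11001010.10101100.01011110.10110011


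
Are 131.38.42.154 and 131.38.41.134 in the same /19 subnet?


Mask: 255.255.224.0
131.38.42.154 AND mask = 131.38.32.0
131.38.41.134 AND mask = 131.38.32.0
Yes, same subnet (131.38.32.0)


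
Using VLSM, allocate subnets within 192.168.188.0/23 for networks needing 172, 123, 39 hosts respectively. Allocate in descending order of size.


172 hosts -> /24 (254 usable): 192.168.188.0/24
123 hosts -> /25 (126 usable): 192.168.189.0/25
39 hosts -> /26 (62 usable): 192.168.189.128/26
Allocation: 192.168.188.0/24 (172 hosts, 254 usable); 192.168.189.0/25 (123 hosts, 126 usable); 192.168.189.128/26 (39 hosts, 62 usable)


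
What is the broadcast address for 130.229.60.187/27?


Network: 130.229.60.160/27
Host bits = 5
Set all host bits to 1:
Broadcast: 130.229.60.191


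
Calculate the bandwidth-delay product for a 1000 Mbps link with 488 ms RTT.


BDP = bandwidth * RTT
= 1000 Mbps * 488 ms
= 1000 * 1e6 * 488 / 1000 bits
= 488000000 bits
= 61000000 bytes
= 59570.3125 KB
BDP = 488000000 bits (61000000 bytes)


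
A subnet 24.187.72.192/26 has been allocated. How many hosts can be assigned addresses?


Host bits = 32 - 26 = 6
Total addresses = 2^6 = 64
Usable = total - 2 (network and broadcast)
Usable hosts: 62


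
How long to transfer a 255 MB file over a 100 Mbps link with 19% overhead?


Effective throughput = 100 * (1 - 19/100) = 81 Mbps
File size in Mb = 255 * 8 = 2040 Mb
Time = 2040 / 81
Time = 25.1852 seconds


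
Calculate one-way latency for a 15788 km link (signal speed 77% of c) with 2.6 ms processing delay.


Speed = 0.77 * 3e5 km/s = 231000 km/s
Propagation delay = 15788 / 231000 = 0.0683 s = 68.3463 ms
Processing delay = 2.6 ms
Total one-way latency = 70.9463 ms


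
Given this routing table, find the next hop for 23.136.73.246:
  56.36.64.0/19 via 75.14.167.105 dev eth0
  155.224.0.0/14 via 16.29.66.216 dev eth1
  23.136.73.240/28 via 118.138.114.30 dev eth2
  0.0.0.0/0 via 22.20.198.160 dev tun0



Longest prefix match for 23.136.73.246:
  /19 56.36.64.0: no
  /14 155.224.0.0: no
  /28 23.136.73.240: MATCH
  /0 0.0.0.0: MATCH
Selected: next-hop 118.138.114.30 via eth2 (matched /28)


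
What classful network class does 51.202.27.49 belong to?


First octet: 51
Binary: 00110011
0xxxxxxx -> Class A (1-126)
Class A, default mask 255.0.0.0 (/8)


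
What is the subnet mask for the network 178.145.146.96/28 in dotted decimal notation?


/28 means 28 network bits, 4 host bits
Binary: 11111111111111111111111111110000
Mask: 255.255.255.240


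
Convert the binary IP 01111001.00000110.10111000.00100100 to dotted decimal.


01111001 = 121
00000110 = 6
10111000 = 184
00100100 = 36
IP: 121.6.184.36


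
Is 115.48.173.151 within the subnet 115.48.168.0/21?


Subnet network: 115.48.168.0
Test IP AND mask: 115.48.168.0
Yes, 115.48.173.151 is in 115.48.168.0/21


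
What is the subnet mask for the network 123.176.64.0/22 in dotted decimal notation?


/22 means 22 network bits, 10 host bits
Binary: 11111111111111111111110000000000
Mask: 255.255.252.0


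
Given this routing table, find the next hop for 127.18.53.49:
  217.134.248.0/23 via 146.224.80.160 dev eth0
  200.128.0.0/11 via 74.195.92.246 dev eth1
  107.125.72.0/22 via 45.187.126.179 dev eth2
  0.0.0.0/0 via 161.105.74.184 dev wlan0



Longest prefix match for 127.18.53.49:
  /23 217.134.248.0: no
  /11 200.128.0.0: no
  /22 107.125.72.0: no
  /0 0.0.0.0: MATCH
Selected: next-hop 161.105.74.184 via wlan0 (matched /0)
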